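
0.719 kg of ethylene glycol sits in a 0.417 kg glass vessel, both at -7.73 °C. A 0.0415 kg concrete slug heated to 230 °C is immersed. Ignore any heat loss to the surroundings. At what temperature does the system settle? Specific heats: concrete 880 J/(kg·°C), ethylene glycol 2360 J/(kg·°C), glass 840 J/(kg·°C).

With ΣQ=0 the equilibrium temperature is the m·c-weighted mean:
T_f = (36.52*230 + 1696.8*(-7.73) + 350.28*(-7.73)) / (36.52 + 1696.8 + 350.28)
    = -7424.6 / 2083.6 ≈ -3.56 °C

T_f ≈ -3.6 °C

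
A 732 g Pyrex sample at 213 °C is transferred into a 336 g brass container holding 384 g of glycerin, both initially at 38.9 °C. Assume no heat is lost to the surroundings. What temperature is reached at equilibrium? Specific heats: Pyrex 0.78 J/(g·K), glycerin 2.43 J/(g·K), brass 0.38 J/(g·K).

T_f ≈ 99.8 °C

Heat gained plus heat lost sum to zero:
732×0.78×(T − 213) + 384×2.43×(T − 38.9) + 336×0.38×(T − 38.9) = 0
570.96(T − 213) + 933.12(T − 38.9) + 127.68(T − 38.9) = 0
1631.8 T = 162880
T = 162880/1631.8 ≈ 99.82 °C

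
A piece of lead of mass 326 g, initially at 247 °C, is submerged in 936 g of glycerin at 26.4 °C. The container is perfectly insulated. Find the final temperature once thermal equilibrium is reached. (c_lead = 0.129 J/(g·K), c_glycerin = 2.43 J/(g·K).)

T_f ≈ 30.4 °C

Taking heat into each body as positive, Σ m c ΔT = 0:
326·0.129·(T − 247) + 936·2.43·(T − 26.4) = 0
(42.05 + 2274.5) T = 42.05·247 + 2274.5·26.4
T = 70434 / 2316.5 = 30.4 °C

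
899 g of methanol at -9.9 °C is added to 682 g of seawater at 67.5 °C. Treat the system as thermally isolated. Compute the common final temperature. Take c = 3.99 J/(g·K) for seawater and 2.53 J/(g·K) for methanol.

Set heat shed by the hot body equal to heat absorbed by the cold body:
682×3.99×(67.5 − T) = 899×2.53×(T − (-9.9))
2721.2(67.5 − T) = 2274.5(T − (-9.9))
4995.6 T = 161162  ⇒  T ≈ 32.26 °C

T_f ≈ 32.3 °C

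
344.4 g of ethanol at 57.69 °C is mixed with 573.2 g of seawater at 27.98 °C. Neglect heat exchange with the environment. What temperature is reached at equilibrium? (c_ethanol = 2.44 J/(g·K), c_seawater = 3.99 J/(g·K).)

T_f ≈ 36.0 °C

T_f = Σ m_i c_i T_i / Σ m_i c_i:
T_f = (840.34*57.69 + 2287.1*27.98) / (840.34 + 2287.1)
    = 112471 / 3127.4 ≈ 35.96 °C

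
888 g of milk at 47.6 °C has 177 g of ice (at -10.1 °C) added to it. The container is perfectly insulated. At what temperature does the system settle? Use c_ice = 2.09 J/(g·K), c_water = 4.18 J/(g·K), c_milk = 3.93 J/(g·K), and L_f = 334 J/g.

T_f ≈ 24.4 °C

Sum of m c ΔT and latent-heat terms is zero:
ice -10.1→0 °C: 177·2.09·10.1 = 3736.3; melt ice: 177·334 = 59118; warm the meltwater: 739.86 T; milk: 3489.8(T − 47.6)
4229.7 T = 166116 − 62854 = 103262
T ≈ 24.41 °C — above 0 °C, consistent with complete melting.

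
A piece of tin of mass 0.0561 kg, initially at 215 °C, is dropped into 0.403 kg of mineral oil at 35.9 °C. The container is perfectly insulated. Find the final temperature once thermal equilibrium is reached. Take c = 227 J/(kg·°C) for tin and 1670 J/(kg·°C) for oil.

T_f ≈ 39.2 °C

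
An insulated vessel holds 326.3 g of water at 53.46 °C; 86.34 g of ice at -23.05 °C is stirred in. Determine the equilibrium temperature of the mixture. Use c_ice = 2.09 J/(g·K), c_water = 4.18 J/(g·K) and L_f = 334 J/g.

T_f ≈ 23.1 °C

Sum of m c ΔT and latent-heat terms is zero:
warm ice to 0 °C: 86.34×2.09×(0 − (-23.05)) = 4159.4
  melt ice: 86.34×334 = 28838
  warm the meltwater: 360.9 T
  water cools: 326.3×4.18×(T − 53.46) = 1363.9(T − 53.46)
1724.8 T = 72916 − 32997 = 39919
T ≈ 23.14 °C. Since T > 0 °C, the all-ice-melts assumption holds.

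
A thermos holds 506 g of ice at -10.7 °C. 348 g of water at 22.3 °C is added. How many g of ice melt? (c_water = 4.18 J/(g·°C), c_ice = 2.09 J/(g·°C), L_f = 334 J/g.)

m_melted ≈ 63.2 g

Heat available from the water dropping to 0 °C: 348·4.18·22.3 = 32438 J.
Of that, 506·2.09·10.7 = 11316 J goes to bring the ice to 0 °C, leaving 21123 J.
Melting all 506 g of ice would need 506·334 = 169004 J.
21123 J < 169004 J, so only part of the ice melts and the system sits at 0 °C.
Mass melted = 21123/334 ≈ 63.24 g.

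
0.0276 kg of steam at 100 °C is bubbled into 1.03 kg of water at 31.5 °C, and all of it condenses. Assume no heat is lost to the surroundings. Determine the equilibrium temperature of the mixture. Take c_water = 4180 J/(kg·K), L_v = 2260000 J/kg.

Taking heat into each body as positive, Σ m c ΔT = 0:
latent heat released on condensation: 0.0276×2260000 = 62376
  condensed water 100 °C→T: 115.37(T − 100)
  original water: 4305.4(T − 31.5)
4420.8 T = 62376 + 11537 + 135620 = 209533
T ≈ 47.40 °C (< 100 °C, so full condensation is consistent).

T_f ≈ 47.4 °C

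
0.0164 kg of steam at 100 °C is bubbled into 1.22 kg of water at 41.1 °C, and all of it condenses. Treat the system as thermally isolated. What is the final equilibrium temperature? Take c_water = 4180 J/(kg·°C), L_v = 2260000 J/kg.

T_f ≈ 49.1 °C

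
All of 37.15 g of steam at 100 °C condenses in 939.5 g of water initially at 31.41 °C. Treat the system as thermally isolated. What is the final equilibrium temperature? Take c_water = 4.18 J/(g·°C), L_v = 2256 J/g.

T_f ≈ 54.5 °C

Net heat exchanged in the isolated system is zero:
latent heat released on condensation: 37.15×2256 = 83810; condensed water 100 °C→T: 155.29(T − 100); original water: 3927.1(T − 31.41)
4082.4 T = 83810 + 15529 + 123351 = 222690
T ≈ 54.55 °C (< 100 °C, so full condensation is consistent).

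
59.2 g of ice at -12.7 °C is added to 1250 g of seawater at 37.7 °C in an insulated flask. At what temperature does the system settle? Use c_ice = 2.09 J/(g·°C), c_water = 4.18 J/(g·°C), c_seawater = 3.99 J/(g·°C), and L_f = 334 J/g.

Heat gained plus heat lost sum to zero:
ice -12.7→0 °C: 59.2·2.09·12.7 = 1571.3
  latent heat to melt: 59.2·334 = 19773
  meltwater 0→T: 59.2·4.18·T = 247.46 T
  seawater cools: 1250·3.99·(T − 37.7) = 4987.5(T − 37.7)
5235 T = 188029 − 21344 = 166685
T ≈ 31.84 °C — above 0 °C, consistent with complete melting.

T_f ≈ 31.8 °C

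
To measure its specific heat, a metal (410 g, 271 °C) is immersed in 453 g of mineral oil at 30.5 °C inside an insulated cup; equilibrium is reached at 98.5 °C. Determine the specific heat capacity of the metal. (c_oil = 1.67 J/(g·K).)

Let T be the final temperature. ΣQ_i = 0:
410×c×(98.5 − 271) + 453×1.67×(98.5 − 30.5) = 0
-70725 c = -51443
c = -51443/-70725 ≈ 0.7274 J/(g·K)

c ≈ 0.727 J/(g·K)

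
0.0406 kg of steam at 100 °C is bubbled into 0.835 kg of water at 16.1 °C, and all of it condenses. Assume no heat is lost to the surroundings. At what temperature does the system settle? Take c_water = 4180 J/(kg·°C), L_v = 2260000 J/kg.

T_f ≈ 45.1 °C

Taking heat into each body as positive, Σ m c ΔT = 0:
condense steam: −0.0406·2260000 = −91756; condensate cools 100→T: 0.0406·4180·(T − 100) = 169.71(T − 100); original water: 3490.3(T − 16.1)
3660 T = 91756 + 16971 + 56194 = 164921
T ≈ 45.06 °C (< 100 °C, so full condensation is consistent).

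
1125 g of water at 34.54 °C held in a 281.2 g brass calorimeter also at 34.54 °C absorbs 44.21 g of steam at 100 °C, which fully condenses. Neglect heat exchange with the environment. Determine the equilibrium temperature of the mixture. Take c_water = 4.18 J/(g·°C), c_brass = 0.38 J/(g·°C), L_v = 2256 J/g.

T_f ≈ 56.9 °C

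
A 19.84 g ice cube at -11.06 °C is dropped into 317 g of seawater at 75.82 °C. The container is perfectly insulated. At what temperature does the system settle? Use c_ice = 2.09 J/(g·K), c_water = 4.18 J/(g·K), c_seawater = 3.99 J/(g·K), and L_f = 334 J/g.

Sum of m c ΔT and latent-heat terms is zero:
warm ice to 0 °C: 19.84×2.09×(0 − (-11.06)) = 458.61
  fusion: m_ice L_f = 19.84×334 = 6626.6
  warm the meltwater: 82.93 T
  seawater: 1264.8(T − 75.82)
1347.8 T = 95899 − 7085.2 = 88814
T ≈ 65.90 °C. Since T > 0 °C, the all-ice-melts assumption holds.

T_f ≈ 65.9 °C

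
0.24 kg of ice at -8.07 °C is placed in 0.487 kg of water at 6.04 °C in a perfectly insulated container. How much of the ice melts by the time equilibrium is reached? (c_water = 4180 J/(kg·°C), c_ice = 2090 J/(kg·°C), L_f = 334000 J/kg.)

Cooling the water to 0 °C releases 0.487×4180×6.04 = 12295 J.
Of that, 0.24×2090×8.07 = 4047.9 J goes to bring the ice to 0 °C, leaving 8247.5 J.
Melting all 0.24 kg of ice would need 0.24×334000 = 80160 J.
Since 8247.5 < 80160 J, not all the ice melts; equilibrium is at 0 °C.
m_melt = 8247.5 / L_f = 0.02469 kg.

m_melted ≈ 0.0247 kg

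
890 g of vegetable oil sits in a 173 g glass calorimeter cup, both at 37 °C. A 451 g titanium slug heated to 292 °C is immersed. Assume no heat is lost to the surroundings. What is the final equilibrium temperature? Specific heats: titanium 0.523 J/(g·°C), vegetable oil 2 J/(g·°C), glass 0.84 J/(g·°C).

T_f ≈ 64.8 °C

Setting the total heat transfer to zero:
451×0.523×(T − 292) + 890×2×(T − 37) + 173×0.84×(T − 37) = 0
235.87(T − 292) + 1780(T − 37) + 145.32(T − 37) = 0
2161.2 T = 140112
T = 140112 / 2161.2 = 64.8 °C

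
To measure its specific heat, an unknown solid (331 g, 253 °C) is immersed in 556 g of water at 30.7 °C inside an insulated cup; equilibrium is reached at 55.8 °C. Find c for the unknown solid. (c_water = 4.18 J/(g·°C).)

c ≈ 0.894 J/(g·°C)

Taking heat into each body as positive, Σ m c ΔT = 0:
331·c·(55.8 − 253) + 556·4.18·(55.8 − 30.7) = 0
-65273 c = -58334
c = -58334/-65273 ≈ 0.8937 J/(g·°C)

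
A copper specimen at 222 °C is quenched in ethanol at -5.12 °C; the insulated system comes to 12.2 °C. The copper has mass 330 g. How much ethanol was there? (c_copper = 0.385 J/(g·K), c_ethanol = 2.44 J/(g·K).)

m ≈ 631 g

Heat gained plus heat lost sum to zero:
330×0.385×(12.2 − 222) + m×2.44×(12.2 − (-5.12)) = 0
42.26 m = 26655
m = 26655/42.26 ≈ 630.7 g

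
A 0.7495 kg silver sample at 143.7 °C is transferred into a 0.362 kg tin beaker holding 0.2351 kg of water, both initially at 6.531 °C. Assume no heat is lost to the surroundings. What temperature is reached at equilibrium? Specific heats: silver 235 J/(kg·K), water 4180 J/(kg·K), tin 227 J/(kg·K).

T_f ≈ 26.0 °C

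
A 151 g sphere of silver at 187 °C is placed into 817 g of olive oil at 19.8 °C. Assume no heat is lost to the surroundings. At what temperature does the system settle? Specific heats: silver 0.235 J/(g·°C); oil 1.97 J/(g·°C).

T_f ≈ 23.4 °C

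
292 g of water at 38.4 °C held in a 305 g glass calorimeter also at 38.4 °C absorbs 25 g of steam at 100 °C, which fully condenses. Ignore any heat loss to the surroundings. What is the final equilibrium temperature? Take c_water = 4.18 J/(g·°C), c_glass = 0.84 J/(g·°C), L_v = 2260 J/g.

T_f ≈ 78.2 °C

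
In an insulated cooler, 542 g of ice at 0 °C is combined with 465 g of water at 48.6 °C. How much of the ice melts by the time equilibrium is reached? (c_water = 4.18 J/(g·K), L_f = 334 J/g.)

m_melted ≈ 283 g

Heat available from the water dropping to 0 °C: 465×4.18×48.6 = 94464 J.
To melt every bit of ice: 542×334 = 181028 J.
That's not enough to melt it all — equilibrium is at 0 °C with ice remaining.
Mass melted = 94464/334 ≈ 282.8 g.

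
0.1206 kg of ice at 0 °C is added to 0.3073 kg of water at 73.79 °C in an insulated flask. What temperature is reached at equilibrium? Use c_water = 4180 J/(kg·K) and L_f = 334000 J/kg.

T_f ≈ 30.5 °C

Let T be the final temperature. ΣQ_i = 0:
latent heat to melt: 0.1206×334000 = 40280
  meltwater 0→T: 0.1206×4180×T = 504.11 T
  water cools: 0.3073×4180×(T − 73.79) = 1284.5(T − 73.79)
1788.6 T = 94784 − 40280 = 54504
T ≈ 30.47 °C — above 0 °C, consistent with complete melting.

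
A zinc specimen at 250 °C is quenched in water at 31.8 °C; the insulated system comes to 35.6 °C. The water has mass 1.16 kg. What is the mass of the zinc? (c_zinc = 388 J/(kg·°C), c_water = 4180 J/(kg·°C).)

m ≈ 0.221 kg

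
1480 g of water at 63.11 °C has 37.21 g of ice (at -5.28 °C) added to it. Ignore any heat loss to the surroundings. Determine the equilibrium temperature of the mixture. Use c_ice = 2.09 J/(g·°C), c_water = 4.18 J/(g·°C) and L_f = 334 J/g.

T_f ≈ 59.5 °C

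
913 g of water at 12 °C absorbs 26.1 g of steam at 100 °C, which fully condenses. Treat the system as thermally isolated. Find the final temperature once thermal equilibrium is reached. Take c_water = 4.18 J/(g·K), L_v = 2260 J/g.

T_f ≈ 29.5 °C

Conservation of energy gives ΣQ = 0:
steam→water at 100 °C releases m L_v = 26.1×2260 = 58986; condensate cools 100→T: 26.1×4.18×(T − 100) = 109.1(T − 100); original water: 3816.3(T − 12)
3925.4 T = 58986 + 10910 + 45796 = 115692
T ≈ 29.47 °C — below 100 °C, confirming all the steam condensed.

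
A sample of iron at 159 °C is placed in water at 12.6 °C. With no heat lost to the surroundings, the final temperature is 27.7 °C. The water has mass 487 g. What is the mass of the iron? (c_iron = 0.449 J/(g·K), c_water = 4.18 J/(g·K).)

Heat lost by the iron = heat gained by the water:
m×0.449×(159 − 27.7) = 487×4.18×(27.7 − 12.6)
58.95 m = 30738  ⇒  m ≈ 521.4 g

m ≈ 521 g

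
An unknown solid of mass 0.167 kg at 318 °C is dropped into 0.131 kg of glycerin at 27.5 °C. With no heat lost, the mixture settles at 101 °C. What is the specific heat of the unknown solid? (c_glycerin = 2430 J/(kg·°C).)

c ≈ 646 J/(kg·°C)

Heat lost by the unknown solid = heat gained by the glycerin:
0.167×c×(318 − 101) = 0.131×2430×(101 − 27.5)
36.24 c = 23397  ⇒  c ≈ 645.6 J/(kg·°C)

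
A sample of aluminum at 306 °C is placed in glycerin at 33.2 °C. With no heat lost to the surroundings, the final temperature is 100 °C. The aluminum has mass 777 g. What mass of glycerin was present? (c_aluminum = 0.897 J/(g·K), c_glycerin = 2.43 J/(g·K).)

m ≈ 885 g

Heat lost by the aluminum = heat gained by the glycerin:
777×0.897×(306 − 100) = m×2.43×(100 − 33.2)
162.32 m = 143576  ⇒  m ≈ 884.5 g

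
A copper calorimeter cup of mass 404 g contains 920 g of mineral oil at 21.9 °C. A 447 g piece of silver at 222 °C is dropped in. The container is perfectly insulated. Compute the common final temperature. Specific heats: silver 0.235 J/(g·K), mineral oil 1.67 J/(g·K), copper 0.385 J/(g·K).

T_f ≈ 33.6 °C

Heat gained plus heat lost sum to zero:
447*0.235*(T − 222) + 920*1.67*(T − 21.9) + 404*0.385*(T − 21.9) = 0
1797 T = 60373
T = 60373/1797 ≈ 33.60 °C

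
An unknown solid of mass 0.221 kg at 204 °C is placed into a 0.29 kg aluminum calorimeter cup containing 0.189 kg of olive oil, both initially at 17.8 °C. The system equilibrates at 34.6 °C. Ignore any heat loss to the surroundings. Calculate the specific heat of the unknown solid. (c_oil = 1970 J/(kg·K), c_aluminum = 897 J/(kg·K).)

c ≈ 284 J/(kg·K)

Heat gained plus heat lost sum to zero:
0.221×c×(34.6 − 204) + 0.189×1970×(34.6 − 17.8) + 0.29×897×(34.6 − 17.8) = 0
-37.44 c = -10625
c = -10625/-37.44 ≈ 283.8 J/(kg·K)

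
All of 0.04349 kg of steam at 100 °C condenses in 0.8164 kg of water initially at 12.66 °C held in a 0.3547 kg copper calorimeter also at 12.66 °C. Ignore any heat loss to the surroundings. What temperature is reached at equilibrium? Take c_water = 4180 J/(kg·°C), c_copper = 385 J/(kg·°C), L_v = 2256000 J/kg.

T_f ≈ 43.2 °C

Sum of m c ΔT and latent-heat terms is zero:
condense steam: −0.04349×2256000 = −98113; condensate cools 100→T: 0.04349×4180×(T − 100) = 181.79(T − 100); original water: 3412.6(T − 12.66); copper cup: 0.3547×385×(T − 12.66) = 136.56(T − 12.66)
3730.9 T = 98113 + 18179 + 44932 = 161224
T ≈ 43.21 °C — below 100 °C, confirming all the steam condensed.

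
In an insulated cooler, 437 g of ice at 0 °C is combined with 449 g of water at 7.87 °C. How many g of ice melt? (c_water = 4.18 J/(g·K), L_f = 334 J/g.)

m_melted ≈ 44.2 g

Cooling the water to 0 °C releases 449×4.18×7.87 = 14771 J.
Melting all 437 g of ice would need 437×334 = 145958 J.
14771 J < 145958 J, so only part of the ice melts and the system sits at 0 °C.
m_melt = 14771 / L_f = 44.22 g.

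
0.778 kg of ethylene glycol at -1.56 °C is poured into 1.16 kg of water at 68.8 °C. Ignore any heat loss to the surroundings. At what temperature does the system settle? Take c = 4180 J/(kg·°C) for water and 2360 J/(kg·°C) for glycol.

T_f is the heat-capacity-weighted average of the initial temperatures:
T_f = (4848.8·68.8 + 1836.1·(-1.56)) / (4848.8 + 1836.1)
    = 330733 / 6684.9 ≈ 49.47 °C

T_f ≈ 49.5 °C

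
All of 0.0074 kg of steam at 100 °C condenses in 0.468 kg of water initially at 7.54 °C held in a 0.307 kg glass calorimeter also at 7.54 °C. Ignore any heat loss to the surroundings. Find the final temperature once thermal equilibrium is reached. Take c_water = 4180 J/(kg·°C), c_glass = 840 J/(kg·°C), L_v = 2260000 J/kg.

T_f ≈ 16.3 °C

Sum of m c ΔT and latent-heat terms is zero:
latent heat released on condensation: 0.0074×2260000 = 16724; condensed water 100 °C→T: 30.93(T − 100); original water: 1956.2(T − 7.54); glass cup: 0.307×840×(T − 7.54) = 257.88(T − 7.54)
2245.1 T = 16724 + 3093.2 + 16694 = 36512
T ≈ 16.26 °C (< 100 °C, so full condensation is consistent).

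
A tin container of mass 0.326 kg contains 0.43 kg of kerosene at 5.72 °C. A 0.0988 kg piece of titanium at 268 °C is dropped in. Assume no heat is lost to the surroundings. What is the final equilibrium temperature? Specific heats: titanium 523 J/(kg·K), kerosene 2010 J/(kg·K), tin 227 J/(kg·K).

T_f ≈ 19.4 °C

Heat gained plus heat lost sum to zero:
0.0988×523×(T − 268) + 0.43×2010×(T − 5.72) + 0.326×227×(T − 5.72) = 0
(51.67 + 864.3 + 74) T = 51.67×268 + 864.3×5.72 + 74×5.72
T = 19215 / 989.97 = 19.4 °C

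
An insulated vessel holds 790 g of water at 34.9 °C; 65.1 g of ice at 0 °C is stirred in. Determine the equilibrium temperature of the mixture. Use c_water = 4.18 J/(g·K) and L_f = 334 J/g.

Heat gained plus heat lost sum to zero:
fusion: m_ice L_f = 65.1·334 = 21743
  warm the meltwater: 272.12 T
  water cools: 790·4.18·(T − 34.9) = 3302.2(T − 34.9)
3574.3 T = 115247 − 21743 = 93503
T ≈ 26.16 °C — above 0 °C, consistent with complete melting.

T_f ≈ 26.2 °C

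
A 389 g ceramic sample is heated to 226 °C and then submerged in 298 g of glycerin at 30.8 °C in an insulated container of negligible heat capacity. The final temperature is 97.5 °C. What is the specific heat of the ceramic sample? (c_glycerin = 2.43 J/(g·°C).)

c ≈ 0.966 J/(g·°C)

Net heat exchanged in the isolated system is zero:
389×c×(97.5 − 226) + 298×2.43×(97.5 − 30.8) = 0
-49986 c = -48300
c = -48300/-49986 ≈ 0.9663 J/(g·°C)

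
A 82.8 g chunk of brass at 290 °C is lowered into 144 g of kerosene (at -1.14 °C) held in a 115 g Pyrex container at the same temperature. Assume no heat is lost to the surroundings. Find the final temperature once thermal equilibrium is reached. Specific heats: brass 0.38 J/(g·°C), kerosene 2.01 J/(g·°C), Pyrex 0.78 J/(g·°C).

Conservation of energy gives ΣQ = 0:
82.8×0.38×(T − 290) + 144×2.01×(T − (-1.14)) + 115×0.78×(T − (-1.14)) = 0
31.46(T − 290) + 289.44(T − (-1.14)) + 89.7(T − (-1.14)) = 0
410.6 T = 8692.3
T = 8692.3/410.6 ≈ 21.17 °C

T_f ≈ 21.2 °C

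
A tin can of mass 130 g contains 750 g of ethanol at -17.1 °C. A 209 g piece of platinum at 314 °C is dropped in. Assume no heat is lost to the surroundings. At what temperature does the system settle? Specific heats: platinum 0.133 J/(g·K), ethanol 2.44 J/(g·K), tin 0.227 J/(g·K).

T_f ≈ -12.2 °C

Taking heat into each body as positive, Σ m c ΔT = 0:
209*0.133*(T − 314) + 750*2.44*(T − (-17.1)) + 130*0.227*(T − (-17.1)) = 0
(27.8 + 1830 + 29.51) T = 27.8*314 + 1830*(-17.1) + 29.51*(-17.1)
T = -23069 / 1887.3 = -12.2 °C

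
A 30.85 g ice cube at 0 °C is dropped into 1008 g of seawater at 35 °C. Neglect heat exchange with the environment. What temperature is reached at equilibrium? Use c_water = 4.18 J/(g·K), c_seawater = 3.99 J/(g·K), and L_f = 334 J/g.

T_f ≈ 31.4 °C

Energy balance with sensible and latent terms:
fusion: m_ice L_f = 30.85·334 = 10304
  meltwater 0→T: 30.85·4.18·T = 128.95 T
  seawater cools: 1008·3.99·(T − 35) = 4021.9(T − 35)
4150.9 T = 140767 − 10304 = 130463
T ≈ 31.43 °C. Since T > 0 °C, the all-ice-melts assumption holds.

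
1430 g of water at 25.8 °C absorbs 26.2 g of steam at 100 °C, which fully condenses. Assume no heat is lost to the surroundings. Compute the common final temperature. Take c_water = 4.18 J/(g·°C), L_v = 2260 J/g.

Conservation of energy gives ΣQ = 0:
steam→water at 100 °C releases m L_v = 26.2·2260 = 59212
  condensate cools 100→T: 26.2·4.18·(T − 100) = 109.52(T − 100)
  water warms: 1430·4.18·(T − 25.8) = 5977.4(T − 25.8)
6086.9 T = 59212 + 10952 + 154217 = 224381
T ≈ 36.86 °C, under the boiling point, so the assumption holds.

T_f ≈ 36.9 °C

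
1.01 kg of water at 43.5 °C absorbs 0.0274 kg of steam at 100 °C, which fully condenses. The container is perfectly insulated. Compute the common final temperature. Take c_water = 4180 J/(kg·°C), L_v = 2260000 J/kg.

T_f ≈ 59.3 °C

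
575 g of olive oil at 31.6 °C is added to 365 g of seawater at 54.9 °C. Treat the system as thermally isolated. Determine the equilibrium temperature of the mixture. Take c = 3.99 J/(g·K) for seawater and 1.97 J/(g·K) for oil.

Taking heat into each body as positive, Σ m c ΔT = 0:
365·3.99·(T − 54.9) + 575·1.97·(T − 31.6) = 0
(1456.4 + 1132.8) T = 1456.4·54.9 + 1132.8·31.6
T = 115749/2589.1 ≈ 44.71 °C

T_f ≈ 44.7 °C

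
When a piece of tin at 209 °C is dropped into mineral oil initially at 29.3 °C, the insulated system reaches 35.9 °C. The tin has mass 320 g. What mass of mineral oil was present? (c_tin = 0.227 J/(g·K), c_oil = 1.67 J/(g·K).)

Setting the total heat transfer to zero:
320×0.227×(35.9 − 209) + m×1.67×(35.9 − 29.3) = 0
11.02 m = 12574
m = 12574/11.02 ≈ 1141 g

m ≈ 1140 g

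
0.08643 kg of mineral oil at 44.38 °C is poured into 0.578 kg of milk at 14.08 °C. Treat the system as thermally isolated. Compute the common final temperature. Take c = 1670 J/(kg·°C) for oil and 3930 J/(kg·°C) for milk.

T_f is the heat-capacity-weighted average of the initial temperatures:
T_f = (144.34*44.38 + 2271.5*14.08) / (144.34 + 2271.5)
    = 38389 / 2415.9 ≈ 15.89 °C

T_f ≈ 15.9 °C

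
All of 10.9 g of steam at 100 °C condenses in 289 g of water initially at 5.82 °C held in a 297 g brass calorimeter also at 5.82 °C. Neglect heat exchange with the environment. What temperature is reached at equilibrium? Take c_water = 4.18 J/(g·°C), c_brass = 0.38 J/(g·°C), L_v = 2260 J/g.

T_f ≈ 27.0 °C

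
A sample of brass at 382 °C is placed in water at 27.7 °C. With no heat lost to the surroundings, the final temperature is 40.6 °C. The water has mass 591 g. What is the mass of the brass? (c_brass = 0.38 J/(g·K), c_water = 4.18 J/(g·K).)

m ≈ 246 g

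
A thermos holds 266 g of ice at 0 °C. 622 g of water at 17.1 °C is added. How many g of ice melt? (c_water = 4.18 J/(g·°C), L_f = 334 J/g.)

m_melted ≈ 133 g

Cooling the water to 0 °C releases 622·4.18·17.1 = 44459 J.
To melt every bit of ice: 266·334 = 88844 J.
That's not enough to melt it all — equilibrium is at 0 °C with ice remaining.
m_melt = 44459 / L_f = 133.1 g.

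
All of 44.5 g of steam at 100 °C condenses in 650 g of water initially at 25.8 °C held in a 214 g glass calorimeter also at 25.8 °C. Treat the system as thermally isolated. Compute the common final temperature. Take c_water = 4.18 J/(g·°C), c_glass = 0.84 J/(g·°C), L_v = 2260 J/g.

Energy balance with sensible and latent terms:
condense steam: −44.5·2260 = −100570
  condensed water 100 °C→T: 186.01(T − 100)
  water warms: 650·4.18·(T − 25.8) = 2717(T − 25.8)
  glass cup: 214·0.84·(T − 25.8) = 179.76(T − 25.8)
3082.8 T = 100570 + 18601 + 74736 = 193907
T ≈ 62.90 °C — below 100 °C, confirming all the steam condensed.

T_f ≈ 62.9 °C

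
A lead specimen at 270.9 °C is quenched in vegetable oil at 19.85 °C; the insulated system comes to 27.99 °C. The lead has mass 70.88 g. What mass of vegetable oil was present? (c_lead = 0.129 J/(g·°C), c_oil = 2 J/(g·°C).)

Heat lost by the lead = heat gained by the oil:
70.88×0.129×(270.9 − 27.99) = m×2×(27.99 − 19.85)
16.28 m = 2221.1  ⇒  m ≈ 136.4 g

m ≈ 136 g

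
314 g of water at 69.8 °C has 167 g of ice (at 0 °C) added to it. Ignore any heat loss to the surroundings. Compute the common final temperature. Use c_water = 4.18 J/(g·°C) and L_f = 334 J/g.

T_f ≈ 17.8 °C

Energy conservation, ΣQ = 0:
melt ice: 167·334 = 55778; warm the meltwater: 698.06 T; water cools: 314·4.18·(T − 69.8) = 1312.5(T − 69.8)
2010.6 T = 91614 − 55778 = 35836
T ≈ 17.82 °C. Since T > 0 °C, the all-ice-melts assumption holds.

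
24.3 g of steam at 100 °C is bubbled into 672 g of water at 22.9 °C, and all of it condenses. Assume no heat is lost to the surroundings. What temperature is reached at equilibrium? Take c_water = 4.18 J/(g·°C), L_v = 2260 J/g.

T_f ≈ 44.5 °C

Setting the total heat transfer to zero:
condense steam: −24.3·2260 = −54918; condensate cools 100→T: 24.3·4.18·(T − 100) = 101.57(T − 100); water warms: 672·4.18·(T − 22.9) = 2809(T − 22.9)
2910.5 T = 54918 + 10157 + 64325 = 129401
T ≈ 44.46 °C (< 100 °C, so full condensation is consistent).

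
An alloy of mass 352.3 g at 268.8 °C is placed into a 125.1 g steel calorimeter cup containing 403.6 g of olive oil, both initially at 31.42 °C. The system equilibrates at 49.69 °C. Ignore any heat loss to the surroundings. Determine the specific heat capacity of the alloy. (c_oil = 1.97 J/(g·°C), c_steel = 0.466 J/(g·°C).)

c ≈ 0.202 J/(g·°C)

Taking heat into each body as positive, Σ m c ΔT = 0:
352.3·c·(49.69 − 268.8) + 403.6·1.97·(49.69 − 31.42) + 125.1·0.466·(49.69 − 31.42) = 0
-77192 c = -15591
c = -15591/-77192 ≈ 0.202 J/(g·°C)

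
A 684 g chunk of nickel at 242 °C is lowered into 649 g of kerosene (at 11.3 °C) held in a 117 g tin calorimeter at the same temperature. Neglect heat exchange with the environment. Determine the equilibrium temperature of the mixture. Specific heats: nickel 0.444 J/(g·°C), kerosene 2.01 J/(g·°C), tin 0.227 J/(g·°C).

Net heat exchanged in the isolated system is zero:
684*0.444*(T − 242) + 649*2.01*(T − 11.3) + 117*0.227*(T − 11.3) = 0
303.7(T − 242) + 1304.5(T − 11.3) + 26.56(T − 11.3) = 0
1634.7 T = 88535
T = 88535 / 1634.7 = 54.2 °C

T_f ≈ 54.2 °C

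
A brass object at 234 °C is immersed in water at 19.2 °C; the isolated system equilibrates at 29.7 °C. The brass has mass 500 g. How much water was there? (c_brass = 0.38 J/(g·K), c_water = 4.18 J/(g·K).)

Heat lost by the brass = heat gained by the water:
500×0.38×(234 − 29.7) = m×4.18×(29.7 − 19.2)
43.89 m = 38817  ⇒  m ≈ 884.4 g

m ≈ 884 g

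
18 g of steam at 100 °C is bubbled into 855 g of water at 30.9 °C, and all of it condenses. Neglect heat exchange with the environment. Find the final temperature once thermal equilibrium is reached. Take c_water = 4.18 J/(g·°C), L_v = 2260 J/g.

T_f ≈ 43.5 °C

Setting the total heat transfer to zero:
steam→water at 100 °C releases m L_v = 18×2260 = 40680
  condensate cools 100→T: 18×4.18×(T − 100) = 75.24(T − 100)
  original water: 3573.9(T − 30.9)
3649.1 T = 40680 + 7524 + 110434 = 158638
T ≈ 43.47 °C (< 100 °C, so full condensation is consistent).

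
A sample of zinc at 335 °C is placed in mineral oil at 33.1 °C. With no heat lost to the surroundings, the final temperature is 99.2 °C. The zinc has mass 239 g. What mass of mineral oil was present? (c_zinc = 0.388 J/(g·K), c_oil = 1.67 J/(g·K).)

m ≈ 198 g

Let T be the final temperature. ΣQ_i = 0:
239·0.388·(99.2 − 335) + m·1.67·(99.2 − 33.1) = 0
110.39 m = 21866
m = 21866/110.39 ≈ 198.1 g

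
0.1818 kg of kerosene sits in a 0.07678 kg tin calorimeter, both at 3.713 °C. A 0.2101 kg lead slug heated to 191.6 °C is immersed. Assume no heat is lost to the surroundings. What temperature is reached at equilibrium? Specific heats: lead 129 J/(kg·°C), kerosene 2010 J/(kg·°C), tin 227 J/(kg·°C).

T_f ≈ 16.1 °C

Conservation of energy gives ΣQ = 0:
0.2101*129*(T − 191.6) + 0.1818*2010*(T − 3.713) + 0.07678*227*(T − 3.713) = 0
27.1(T − 191.6) + 365.42(T − 3.713) + 17.43(T − 3.713) = 0
(27.1 + 365.42 + 17.43) T = 27.1*191.6 + 365.42*3.713 + 17.43*3.713
T = 6614.4/409.95 ≈ 16.13 °C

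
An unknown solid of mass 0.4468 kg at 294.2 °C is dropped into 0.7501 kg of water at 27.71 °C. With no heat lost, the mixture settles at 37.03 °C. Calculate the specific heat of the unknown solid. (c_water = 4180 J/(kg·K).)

c ≈ 254 J/(kg·K)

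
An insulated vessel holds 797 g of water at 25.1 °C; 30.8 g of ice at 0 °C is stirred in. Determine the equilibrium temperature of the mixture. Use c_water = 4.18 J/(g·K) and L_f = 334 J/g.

Conservation of energy gives ΣQ = 0:
latent heat to melt: 30.8×334 = 10287
  meltwater 0→T: 30.8×4.18×T = 128.74 T
  water cools: 797×4.18×(T − 25.1) = 3331.5(T − 25.1)
3460.2 T = 83620 − 10287 = 73332
T ≈ 21.19 °C. Since T > 0 °C, the all-ice-melts assumption holds.

T_f ≈ 21.2 °C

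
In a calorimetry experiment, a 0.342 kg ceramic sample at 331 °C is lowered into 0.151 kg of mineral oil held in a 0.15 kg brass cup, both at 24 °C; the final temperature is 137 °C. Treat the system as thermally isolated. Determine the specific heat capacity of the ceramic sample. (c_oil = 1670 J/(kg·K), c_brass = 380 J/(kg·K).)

c ≈ 527 J/(kg·K)

Setting the total heat transfer to zero:
0.342·c·(137 − 331) + 0.151·1670·(137 − 24) + 0.15·380·(137 − 24) = 0
-66.35 c = -34936
c = -34936/-66.35 ≈ 526.6 J/(kg·K)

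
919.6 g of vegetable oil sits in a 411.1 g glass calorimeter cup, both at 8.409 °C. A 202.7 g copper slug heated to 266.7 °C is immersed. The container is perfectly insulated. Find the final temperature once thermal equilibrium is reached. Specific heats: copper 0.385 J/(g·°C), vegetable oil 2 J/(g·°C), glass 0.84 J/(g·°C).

T_f ≈ 17.3 °C

Let T be the final temperature. ΣQ_i = 0:
202.7*0.385*(T − 266.7) + 919.6*2*(T − 8.409) + 411.1*0.84*(T − 8.409) = 0
78.04(T − 266.7) + 1839.2(T − 8.409) + 345.32(T − 8.409) = 0
(78.04 + 1839.2 + 345.32) T = 78.04*266.7 + 1839.2*8.409 + 345.32*8.409
T = 39183 / 2262.6 = 17.3 °C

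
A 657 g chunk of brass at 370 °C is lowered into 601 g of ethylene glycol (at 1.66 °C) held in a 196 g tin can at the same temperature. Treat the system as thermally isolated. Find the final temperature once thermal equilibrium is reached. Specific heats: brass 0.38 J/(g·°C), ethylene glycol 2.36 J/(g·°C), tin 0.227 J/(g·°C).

Heat gained plus heat lost sum to zero:
657*0.38*(T − 370) + 601*2.36*(T − 1.66) + 196*0.227*(T − 1.66) = 0
249.66(T − 370) + 1418.4(T − 1.66) + 44.49(T − 1.66) = 0
1712.5 T = 94803
T = 94803 / 1712.5 = 55.4 °C

T_f ≈ 55.4 °C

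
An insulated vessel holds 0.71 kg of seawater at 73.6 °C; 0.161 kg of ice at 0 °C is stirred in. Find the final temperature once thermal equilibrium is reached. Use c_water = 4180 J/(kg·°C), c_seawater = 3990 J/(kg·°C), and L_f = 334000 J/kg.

Let T be the final temperature. ΣQ_i = 0:
latent heat to melt: 0.161·334000 = 53774
  warm the meltwater: 672.98 T
  seawater: 2832.9(T − 73.6)
3505.9 T = 208501 − 53774 = 154727
T ≈ 44.13 °C. Since T > 0 °C, the all-ice-melts assumption holds.

T_f ≈ 44.1 °C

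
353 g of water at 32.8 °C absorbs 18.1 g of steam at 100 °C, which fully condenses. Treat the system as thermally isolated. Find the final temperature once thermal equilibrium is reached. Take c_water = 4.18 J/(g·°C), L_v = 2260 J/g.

Energy conservation, ΣQ = 0:
condense steam: −18.1·2260 = −40906; condensed water 100 °C→T: 75.66(T − 100); original water: 1475.5(T − 32.8)
1551.2 T = 40906 + 7565.8 + 48398 = 96870
T ≈ 62.45 °C — below 100 °C, confirming all the steam condensed.

T_f ≈ 62.4 °C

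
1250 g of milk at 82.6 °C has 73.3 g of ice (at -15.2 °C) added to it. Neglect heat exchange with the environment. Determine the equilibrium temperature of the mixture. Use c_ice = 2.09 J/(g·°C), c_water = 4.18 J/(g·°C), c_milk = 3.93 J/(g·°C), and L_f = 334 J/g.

Net heat exchanged in the isolated system is zero:
warm ice to 0 °C: 73.3×2.09×(0 − (-15.2)) = 2328.6; latent heat to melt: 73.3×334 = 24482; meltwater 0→T: 73.3×4.18×T = 306.39 T; milk: 4912.5(T − 82.6)
5218.9 T = 405772 − 26811 = 378962
T ≈ 72.61 °C. Since T > 0 °C, the all-ice-melts assumption holds.

T_f ≈ 72.6 °C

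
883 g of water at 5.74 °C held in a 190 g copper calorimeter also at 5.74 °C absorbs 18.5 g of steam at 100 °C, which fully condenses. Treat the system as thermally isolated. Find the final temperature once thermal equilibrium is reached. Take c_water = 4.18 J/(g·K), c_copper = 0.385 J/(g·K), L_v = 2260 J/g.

T_f ≈ 18.5 °C

Sum of m c ΔT and latent-heat terms is zero:
steam→water at 100 °C releases m L_v = 18.5×2260 = 41810; condensed water 100 °C→T: 77.33(T − 100); original water: 3690.9(T − 5.74); copper cup: 190×0.385×(T − 5.74) = 73.15(T − 5.74)
3841.4 T = 41810 + 7733 + 21606 = 71149
T ≈ 18.52 °C — below 100 °C, confirming all the steam condensed.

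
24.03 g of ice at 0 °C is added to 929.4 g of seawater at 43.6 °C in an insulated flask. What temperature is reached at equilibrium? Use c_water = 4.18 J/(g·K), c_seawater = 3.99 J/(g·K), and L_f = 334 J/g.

Let T be the final temperature. ΣQ_i = 0:
melt ice: 24.03·334 = 8026; warm the meltwater: 100.45 T; seawater: 3708.3(T − 43.6)
3808.8 T = 161682 − 8026 = 153656
T ≈ 40.34 °C (positive, so assuming full melt was valid).

T_f ≈ 40.3 °C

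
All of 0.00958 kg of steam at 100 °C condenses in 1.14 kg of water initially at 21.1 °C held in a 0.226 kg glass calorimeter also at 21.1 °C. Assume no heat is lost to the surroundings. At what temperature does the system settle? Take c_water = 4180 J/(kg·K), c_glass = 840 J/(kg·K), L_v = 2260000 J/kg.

T_f ≈ 26.1 °C

Energy balance with sensible and latent terms:
steam→water at 100 °C releases m L_v = 0.00958·2260000 = 21651; condensate cools 100→T: 0.00958·4180·(T − 100) = 40.04(T − 100); original water: 4765.2(T − 21.1); cup: 189.84(T − 21.1)
4995.1 T = 21651 + 4004.4 + 104551 = 130207
T ≈ 26.07 °C, under the boiling point, so the assumption holds.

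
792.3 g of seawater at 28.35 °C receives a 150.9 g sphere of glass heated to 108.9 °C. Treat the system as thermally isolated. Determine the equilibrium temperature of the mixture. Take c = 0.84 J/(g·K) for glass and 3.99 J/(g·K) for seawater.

T_f ≈ 31.5 °C

Let T be the final temperature. ΣQ_i = 0:
150.9×0.84×(T − 108.9) + 792.3×3.99×(T − 28.35) = 0
(126.76 + 3161.3) T = 126.76×108.9 + 3161.3×28.35
T ≈ 31.46 °C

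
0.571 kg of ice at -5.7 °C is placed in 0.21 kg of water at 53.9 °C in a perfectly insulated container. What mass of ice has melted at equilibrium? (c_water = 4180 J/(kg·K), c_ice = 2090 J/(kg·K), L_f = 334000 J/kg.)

Water can give up m c ΔT = 0.21×4180×53.9 = 47313 J before reaching 0 °C.
Warming the ice to 0 °C takes 0.571×2090×5.7 = 6802.3 J, leaving 40511 J for melting.
Melting all 0.571 kg of ice would need 0.571×334000 = 190714 J.
Since 40511 < 190714 J, not all the ice melts; equilibrium is at 0 °C.
m_melt = 40511 / L_f = 0.1213 kg.

m_melted ≈ 0.121 kg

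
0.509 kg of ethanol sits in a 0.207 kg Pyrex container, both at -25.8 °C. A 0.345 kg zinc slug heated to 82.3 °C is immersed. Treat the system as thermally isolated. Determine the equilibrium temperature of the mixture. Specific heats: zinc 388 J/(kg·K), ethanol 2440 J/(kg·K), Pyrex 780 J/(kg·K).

With ΣQ=0 the equilibrium temperature is the m·c-weighted mean:
T_f = (133.86*82.3 + 1242*(-25.8) + 161.46*(-25.8)) / (133.86 + 1242 + 161.46)
    = -25192 / 1537.3 ≈ -16.39 °C

T_f ≈ -16.4 °C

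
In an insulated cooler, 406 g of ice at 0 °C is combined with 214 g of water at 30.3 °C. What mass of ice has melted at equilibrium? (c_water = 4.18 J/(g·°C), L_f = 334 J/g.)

m_melted ≈ 81.1 g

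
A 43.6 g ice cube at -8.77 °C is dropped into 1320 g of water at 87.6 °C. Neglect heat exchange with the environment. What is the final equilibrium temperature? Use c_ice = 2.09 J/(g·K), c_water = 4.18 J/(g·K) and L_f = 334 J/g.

Energy conservation, ΣQ = 0:
ice -8.77→0 °C: 43.6×2.09×8.77 = 799.16; melt ice: 43.6×334 = 14562; warm the meltwater: 182.25 T; water: 5517.6(T − 87.6)
5699.8 T = 483342 − 15362 = 467980
T ≈ 82.10 °C — above 0 °C, consistent with complete melting.

T_f ≈ 82.1 °C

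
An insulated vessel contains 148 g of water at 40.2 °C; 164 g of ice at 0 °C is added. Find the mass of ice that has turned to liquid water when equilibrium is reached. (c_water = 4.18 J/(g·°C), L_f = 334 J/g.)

m_melted ≈ 74.5 g

Water can give up m c ΔT = 148·4.18·40.2 = 24869 J before reaching 0 °C.
Fully melting the ice requires m_ice L_f = 164·334 = 54776 J.
That's not enough to melt it all — equilibrium is at 0 °C with ice remaining.
m_melted·334 = 24869  ⇒  m_melted ≈ 74.46 g.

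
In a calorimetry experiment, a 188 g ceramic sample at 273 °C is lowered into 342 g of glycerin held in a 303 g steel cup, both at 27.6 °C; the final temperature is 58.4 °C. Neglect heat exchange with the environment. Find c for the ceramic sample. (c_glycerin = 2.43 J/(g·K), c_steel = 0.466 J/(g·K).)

c ≈ 0.742 J/(g·K)

Heat gained plus heat lost sum to zero:
188×c×(58.4 − 273) + 342×2.43×(58.4 − 27.6) + 303×0.466×(58.4 − 27.6) = 0
-40345 c = -29946
c = -29946/-40345 ≈ 0.7422 J/(g·K)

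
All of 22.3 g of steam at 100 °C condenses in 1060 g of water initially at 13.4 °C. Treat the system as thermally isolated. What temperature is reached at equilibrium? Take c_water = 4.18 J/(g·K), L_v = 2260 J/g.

Sum of m c ΔT and latent-heat terms is zero:
latent heat released on condensation: 22.3·2260 = 50398; condensate cools 100→T: 22.3·4.18·(T − 100) = 93.21(T − 100); water warms: 1060·4.18·(T − 13.4) = 4430.8(T − 13.4)
4524 T = 50398 + 9321.4 + 59373 = 119092
T ≈ 26.32 °C — below 100 °C, confirming all the steam condensed.

T_f ≈ 26.3 °C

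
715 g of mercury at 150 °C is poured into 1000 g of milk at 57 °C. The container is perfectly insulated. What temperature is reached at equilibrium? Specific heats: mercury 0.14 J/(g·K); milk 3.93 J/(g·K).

T_f ≈ 59.3 °C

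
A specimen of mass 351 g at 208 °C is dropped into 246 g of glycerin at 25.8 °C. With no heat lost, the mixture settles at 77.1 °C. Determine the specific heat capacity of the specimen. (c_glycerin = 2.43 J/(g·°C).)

c ≈ 0.667 J/(g·°C)

m_s c (T_s − T_f) = m_glycerin c_glycerin (T_f − T_0):
351×c×(208 − 77.1) = 246×2.43×(77.1 − 25.8)
45946 c = 30666  ⇒  c ≈ 0.6674 J/(g·°C)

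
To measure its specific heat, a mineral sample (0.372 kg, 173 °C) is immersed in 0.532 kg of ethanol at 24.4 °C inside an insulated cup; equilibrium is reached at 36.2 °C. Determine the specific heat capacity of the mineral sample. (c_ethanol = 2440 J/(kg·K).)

c ≈ 301 J/(kg·K)

Heat lost by the mineral sample = heat gained by the ethanol:
0.372·c·(173 − 36.2) = 0.532·2440·(36.2 − 24.4)
50.89 c = 15317  ⇒  c ≈ 301 J/(kg·K)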